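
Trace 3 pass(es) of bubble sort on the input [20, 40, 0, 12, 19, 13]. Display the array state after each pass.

After pass 1: [20, 0, 12, 19, 13, 40] (4 swaps)
After pass 2: [0, 12, 19, 13, 20, 40] (4 swaps)
After pass 3: [0, 12, 13, 19, 20, 40] (1 swaps)
Total swaps: 9


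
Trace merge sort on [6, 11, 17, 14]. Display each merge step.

Divide and conquer:
  Merge [6] + [11] -> [6, 11]
  Merge [17] + [14] -> [14, 17]
  Merge [6, 11] + [14, 17] -> [6, 11, 14, 17]


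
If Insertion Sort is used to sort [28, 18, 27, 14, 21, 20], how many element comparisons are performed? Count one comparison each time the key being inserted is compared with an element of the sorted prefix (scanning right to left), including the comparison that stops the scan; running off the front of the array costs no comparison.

Insert 18: 28 > 18 (shift), reached front = 1 comparison(s) -> [18, 28, 27, 14, 21, 20]
Insert 27: 28 > 27 (shift), 18 <= 27 (stop) = 2 comparison(s) -> [18, 27, 28, 14, 21, 20]
Insert 14: 28 > 14 (shift), 27 > 14 (shift), 18 > 14 (shift), reached front = 3 comparison(s) -> [14, 18, 27, 28, 21, 20]
Insert 21: 28 > 21 (shift), 27 > 21 (shift), 18 <= 21 (stop) = 3 comparison(s) -> [14, 18, 21, 27, 28, 20]
Insert 20: 28 > 20 (shift), 27 > 20 (shift), 21 > 20 (shift), 18 <= 20 (stop) = 4 comparison(s) -> [14, 18, 20, 21, 27, 28]
Total comparisons: 1 + 2 + 3 + 3 + 4 = 13


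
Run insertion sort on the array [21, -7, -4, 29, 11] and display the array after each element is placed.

First element 21 is already 'sorted'
Insert -7: shifted 1 elements -> [-7, 21, -4, 29, 11]
Insert -4: shifted 1 elements -> [-7, -4, 21, 29, 11]
Insert 29: shifted 0 elements -> [-7, -4, 21, 29, 11]
Insert 11: shifted 2 elements -> [-7, -4, 11, 21, 29]


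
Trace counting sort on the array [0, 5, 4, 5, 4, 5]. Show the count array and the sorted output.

Count array: [1, 0, 0, 0, 2, 3]
(count[i] = number of elements equal to i)
Cumulative count: [1, 1, 1, 1, 3, 6]
Sorted: [0, 4, 4, 5, 5, 5]


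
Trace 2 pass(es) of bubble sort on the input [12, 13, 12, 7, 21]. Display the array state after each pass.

After pass 1: [12, 12, 7, 13, 21] (2 swaps)
After pass 2: [12, 7, 12, 13, 21] (1 swaps)
Total swaps: 3


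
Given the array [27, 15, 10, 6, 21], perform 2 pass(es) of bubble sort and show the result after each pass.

After pass 1: [15, 10, 6, 21, 27] (4 swaps)
After pass 2: [10, 6, 15, 21, 27] (2 swaps)
Total swaps: 6


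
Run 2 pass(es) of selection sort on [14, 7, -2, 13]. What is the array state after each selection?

Pass 1: Select minimum -2 at index 2, swap -> [-2, 7, 14, 13]
Pass 2: Select minimum 7 at index 1, swap -> [-2, 7, 14, 13]


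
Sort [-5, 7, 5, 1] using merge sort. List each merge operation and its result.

Divide and conquer:
  Merge [-5] + [7] -> [-5, 7]
  Merge [5] + [1] -> [1, 5]
  Merge [-5, 7] + [1, 5] -> [-5, 1, 5, 7]


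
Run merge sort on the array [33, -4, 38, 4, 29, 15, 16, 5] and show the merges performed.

Divide and conquer:
  Merge [33] + [-4] -> [-4, 33]
  Merge [38] + [4] -> [4, 38]
  Merge [-4, 33] + [4, 38] -> [-4, 4, 33, 38]
  Merge [29] + [15] -> [15, 29]
  Merge [16] + [5] -> [5, 16]
  Merge [15, 29] + [5, 16] -> [5, 15, 16, 29]
  Merge [-4, 4, 33, 38] + [5, 15, 16, 29] -> [-4, 4, 5, 15, 16, 29, 33, 38]


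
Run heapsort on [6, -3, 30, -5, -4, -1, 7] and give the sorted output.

Build heap: [30, -3, 7, -5, -4, -1, 6]
Extract 30: [7, -3, 6, -5, -4, -1, 30]
Extract 7: [6, -3, -1, -5, -4, 7, 30]
Extract 6: [-1, -3, -4, -5, 6, 7, 30]
Extract -1: [-3, -5, -4, -1, 6, 7, 30]
Extract -3: [-4, -5, -3, -1, 6, 7, 30]
Extract -4: [-5, -4, -3, -1, 6, 7, 30]


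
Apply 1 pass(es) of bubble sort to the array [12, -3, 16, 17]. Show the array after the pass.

After pass 1: [-3, 12, 16, 17] (1 swaps)
Total swaps: 1


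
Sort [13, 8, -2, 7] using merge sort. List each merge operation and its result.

Divide and conquer:
  Merge [13] + [8] -> [8, 13]
  Merge [-2] + [7] -> [-2, 7]
  Merge [8, 13] + [-2, 7] -> [-2, 7, 8, 13]


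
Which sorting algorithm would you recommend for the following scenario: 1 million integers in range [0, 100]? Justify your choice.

Best choice: Counting sort
Reason: O(n + k) where k=100 is small; linear time beats O(n log n)


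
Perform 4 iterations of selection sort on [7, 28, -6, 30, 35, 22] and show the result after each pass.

Pass 1: Select minimum -6 at index 2, swap -> [-6, 28, 7, 30, 35, 22]
Pass 2: Select minimum 7 at index 2, swap -> [-6, 7, 28, 30, 35, 22]
Pass 3: Select minimum 22 at index 5, swap -> [-6, 7, 22, 30, 35, 28]
Pass 4: Select minimum 28 at index 5, swap -> [-6, 7, 22, 28, 35, 30]


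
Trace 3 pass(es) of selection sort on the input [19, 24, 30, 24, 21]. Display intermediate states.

Pass 1: Select minimum 19 at index 0, swap -> [19, 24, 30, 24, 21]
Pass 2: Select minimum 21 at index 4, swap -> [19, 21, 30, 24, 24]
Pass 3: Select minimum 24 at index 3, swap -> [19, 21, 24, 30, 24]


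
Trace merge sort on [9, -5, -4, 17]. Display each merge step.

Divide and conquer:
  Merge [9] + [-5] -> [-5, 9]
  Merge [-4] + [17] -> [-4, 17]
  Merge [-5, 9] + [-4, 17] -> [-5, -4, 9, 17]


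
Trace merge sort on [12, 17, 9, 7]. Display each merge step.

Divide and conquer:
  Merge [12] + [17] -> [12, 17]
  Merge [9] + [7] -> [7, 9]
  Merge [12, 17] + [7, 9] -> [7, 9, 12, 17]


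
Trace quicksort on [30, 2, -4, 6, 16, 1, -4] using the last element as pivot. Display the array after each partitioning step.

Partition 1: pivot=-4 at index 1 -> [-4, -4, 30, 6, 16, 1, 2]
Partition 2: pivot=2 at index 3 -> [-4, -4, 1, 2, 16, 30, 6]
Partition 3: pivot=6 at index 4 -> [-4, -4, 1, 2, 6, 30, 16]
Partition 4: pivot=16 at index 5 -> [-4, -4, 1, 2, 6, 16, 30]


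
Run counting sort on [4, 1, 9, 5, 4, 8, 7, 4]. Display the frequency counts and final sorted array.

Count array: [0, 1, 0, 0, 3, 1, 0, 1, 1, 1]
(count[i] = number of elements equal to i)
Cumulative count: [0, 1, 1, 1, 4, 5, 5, 6, 7, 8]
Sorted: [1, 4, 4, 4, 5, 7, 8, 9]


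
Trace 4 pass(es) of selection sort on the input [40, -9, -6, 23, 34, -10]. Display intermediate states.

Pass 1: Select minimum -10 at index 5, swap -> [-10, -9, -6, 23, 34, 40]
Pass 2: Select minimum -9 at index 1, swap -> [-10, -9, -6, 23, 34, 40]
Pass 3: Select minimum -6 at index 2, swap -> [-10, -9, -6, 23, 34, 40]
Pass 4: Select minimum 23 at index 3, swap -> [-10, -9, -6, 23, 34, 40]


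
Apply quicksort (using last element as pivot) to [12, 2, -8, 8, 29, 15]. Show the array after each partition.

Partition 1: pivot=15 at index 4 -> [12, 2, -8, 8, 15, 29]
Partition 2: pivot=8 at index 2 -> [2, -8, 8, 12, 15, 29]
Partition 3: pivot=-8 at index 0 -> [-8, 2, 8, 12, 15, 29]


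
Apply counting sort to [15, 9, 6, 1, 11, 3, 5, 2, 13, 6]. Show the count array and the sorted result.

Count array: [0, 1, 1, 1, 0, 1, 2, 0, 0, 1, 0, 1, 0, 1, 0, 1]
(count[i] = number of elements equal to i)
Cumulative count: [0, 1, 2, 3, 3, 4, 6, 6, 6, 7, 7, 8, 8, 9, 9, 10]
Sorted: [1, 2, 3, 5, 6, 6, 9, 11, 13, 15]


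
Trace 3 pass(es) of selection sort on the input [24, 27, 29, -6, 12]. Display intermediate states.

Pass 1: Select minimum -6 at index 3, swap -> [-6, 27, 29, 24, 12]
Pass 2: Select minimum 12 at index 4, swap -> [-6, 12, 29, 24, 27]
Pass 3: Select minimum 24 at index 3, swap -> [-6, 12, 24, 29, 27]


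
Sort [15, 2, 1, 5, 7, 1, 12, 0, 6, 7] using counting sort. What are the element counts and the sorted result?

Count array: [1, 2, 1, 0, 0, 1, 1, 2, 0, 0, 0, 0, 1, 0, 0, 1]
(count[i] = number of elements equal to i)
Cumulative count: [1, 3, 4, 4, 4, 5, 6, 8, 8, 8, 8, 8, 9, 9, 9, 10]
Sorted: [0, 1, 1, 2, 5, 6, 7, 7, 12, 15]


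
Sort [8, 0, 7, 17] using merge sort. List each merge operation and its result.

Divide and conquer:
  Merge [8] + [0] -> [0, 8]
  Merge [7] + [17] -> [7, 17]
  Merge [0, 8] + [7, 17] -> [0, 7, 8, 17]


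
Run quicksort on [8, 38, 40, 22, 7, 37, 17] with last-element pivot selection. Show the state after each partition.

Partition 1: pivot=17 at index 2 -> [8, 7, 17, 22, 38, 37, 40]
Partition 2: pivot=7 at index 0 -> [7, 8, 17, 22, 38, 37, 40]
Partition 3: pivot=40 at index 6 -> [7, 8, 17, 22, 38, 37, 40]
Partition 4: pivot=37 at index 4 -> [7, 8, 17, 22, 37, 38, 40]


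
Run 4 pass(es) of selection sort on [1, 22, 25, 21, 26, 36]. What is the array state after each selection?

Pass 1: Select minimum 1 at index 0, swap -> [1, 22, 25, 21, 26, 36]
Pass 2: Select minimum 21 at index 3, swap -> [1, 21, 25, 22, 26, 36]
Pass 3: Select minimum 22 at index 3, swap -> [1, 21, 22, 25, 26, 36]
Pass 4: Select minimum 25 at index 3, swap -> [1, 21, 22, 25, 26, 36]


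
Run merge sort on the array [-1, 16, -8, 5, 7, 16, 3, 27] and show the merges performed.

Divide and conquer:
  Merge [-1] + [16] -> [-1, 16]
  Merge [-8] + [5] -> [-8, 5]
  Merge [-1, 16] + [-8, 5] -> [-8, -1, 5, 16]
  Merge [7] + [16] -> [7, 16]
  Merge [3] + [27] -> [3, 27]
  Merge [7, 16] + [3, 27] -> [3, 7, 16, 27]
  Merge [-8, -1, 5, 16] + [3, 7, 16, 27] -> [-8, -1, 3, 5, 7, 16, 16, 27]


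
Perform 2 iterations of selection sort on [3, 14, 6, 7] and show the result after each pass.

Pass 1: Select minimum 3 at index 0, swap -> [3, 14, 6, 7]
Pass 2: Select minimum 6 at index 2, swap -> [3, 6, 14, 7]


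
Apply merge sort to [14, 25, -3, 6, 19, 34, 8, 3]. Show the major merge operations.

Divide and conquer:
  Merge [14] + [25] -> [14, 25]
  Merge [-3] + [6] -> [-3, 6]
  Merge [14, 25] + [-3, 6] -> [-3, 6, 14, 25]
  Merge [19] + [34] -> [19, 34]
  Merge [8] + [3] -> [3, 8]
  Merge [19, 34] + [3, 8] -> [3, 8, 19, 34]
  Merge [-3, 6, 14, 25] + [3, 8, 19, 34] -> [-3, 3, 6, 8, 14, 19, 25, 34]


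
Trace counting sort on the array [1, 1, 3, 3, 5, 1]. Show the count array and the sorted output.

Count array: [0, 3, 0, 2, 0, 1]
(count[i] = number of elements equal to i)
Cumulative count: [0, 3, 3, 5, 5, 6]
Sorted: [1, 1, 1, 3, 3, 5]


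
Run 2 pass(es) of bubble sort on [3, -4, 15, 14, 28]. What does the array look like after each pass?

After pass 1: [-4, 3, 14, 15, 28] (2 swaps)
After pass 2: [-4, 3, 14, 15, 28] (0 swaps)
Total swaps: 2


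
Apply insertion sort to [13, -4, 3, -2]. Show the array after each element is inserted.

First element 13 is already 'sorted'
Insert -4: shifted 1 elements -> [-4, 13, 3, -2]
Insert 3: shifted 1 elements -> [-4, 3, 13, -2]
Insert -2: shifted 2 elements -> [-4, -2, 3, 13]


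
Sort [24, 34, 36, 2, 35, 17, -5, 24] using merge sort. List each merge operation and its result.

Divide and conquer:
  Merge [24] + [34] -> [24, 34]
  Merge [36] + [2] -> [2, 36]
  Merge [24, 34] + [2, 36] -> [2, 24, 34, 36]
  Merge [35] + [17] -> [17, 35]
  Merge [-5] + [24] -> [-5, 24]
  Merge [17, 35] + [-5, 24] -> [-5, 17, 24, 35]
  Merge [2, 24, 34, 36] + [-5, 17, 24, 35] -> [-5, 2, 17, 24, 24, 34, 35, 36]


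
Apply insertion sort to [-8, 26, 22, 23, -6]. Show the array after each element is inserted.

First element -8 is already 'sorted'
Insert 26: shifted 0 elements -> [-8, 26, 22, 23, -6]
Insert 22: shifted 1 elements -> [-8, 22, 26, 23, -6]
Insert 23: shifted 1 elements -> [-8, 22, 23, 26, -6]
Insert -6: shifted 3 elements -> [-8, -6, 22, 23, 26]


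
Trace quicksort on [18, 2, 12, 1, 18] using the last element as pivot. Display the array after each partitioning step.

Partition 1: pivot=18 at index 4 -> [18, 2, 12, 1, 18]
Partition 2: pivot=1 at index 0 -> [1, 2, 12, 18, 18]
Partition 3: pivot=18 at index 3 -> [1, 2, 12, 18, 18]
Partition 4: pivot=12 at index 2 -> [1, 2, 12, 18, 18]


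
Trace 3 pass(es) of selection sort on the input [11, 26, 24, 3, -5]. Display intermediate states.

Pass 1: Select minimum -5 at index 4, swap -> [-5, 26, 24, 3, 11]
Pass 2: Select minimum 3 at index 3, swap -> [-5, 3, 24, 26, 11]
Pass 3: Select minimum 11 at index 4, swap -> [-5, 3, 11, 26, 24]


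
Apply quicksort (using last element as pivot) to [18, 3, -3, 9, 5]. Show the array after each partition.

Partition 1: pivot=5 at index 2 -> [3, -3, 5, 9, 18]
Partition 2: pivot=-3 at index 0 -> [-3, 3, 5, 9, 18]
Partition 3: pivot=18 at index 4 -> [-3, 3, 5, 9, 18]


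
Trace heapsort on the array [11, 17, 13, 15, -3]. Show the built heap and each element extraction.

Build heap: [17, 15, 13, 11, -3]
Extract 17: [15, 11, 13, -3, 17]
Extract 15: [13, 11, -3, 15, 17]
Extract 13: [11, -3, 13, 15, 17]
Extract 11: [-3, 11, 13, 15, 17]


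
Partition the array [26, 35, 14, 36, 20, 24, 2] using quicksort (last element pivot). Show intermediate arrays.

Partition 1: pivot=2 at index 0 -> [2, 35, 14, 36, 20, 24, 26]
Partition 2: pivot=26 at index 4 -> [2, 14, 20, 24, 26, 36, 35]
Partition 3: pivot=24 at index 3 -> [2, 14, 20, 24, 26, 36, 35]
Partition 4: pivot=20 at index 2 -> [2, 14, 20, 24, 26, 36, 35]
Partition 5: pivot=35 at index 5 -> [2, 14, 20, 24, 26, 35, 36]


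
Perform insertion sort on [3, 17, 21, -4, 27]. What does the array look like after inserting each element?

First element 3 is already 'sorted'
Insert 17: shifted 0 elements -> [3, 17, 21, -4, 27]
Insert 21: shifted 0 elements -> [3, 17, 21, -4, 27]
Insert -4: shifted 3 elements -> [-4, 3, 17, 21, 27]
Insert 27: shifted 0 elements -> [-4, 3, 17, 21, 27]


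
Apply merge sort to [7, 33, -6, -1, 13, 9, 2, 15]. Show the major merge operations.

Divide and conquer:
  Merge [7] + [33] -> [7, 33]
  Merge [-6] + [-1] -> [-6, -1]
  Merge [7, 33] + [-6, -1] -> [-6, -1, 7, 33]
  Merge [13] + [9] -> [9, 13]
  Merge [2] + [15] -> [2, 15]
  Merge [9, 13] + [2, 15] -> [2, 9, 13, 15]
  Merge [-6, -1, 7, 33] + [2, 9, 13, 15] -> [-6, -1, 2, 7, 9, 13, 15, 33]


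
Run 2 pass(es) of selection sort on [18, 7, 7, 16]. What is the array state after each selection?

Pass 1: Select minimum 7 at index 1, swap -> [7, 18, 7, 16]
Pass 2: Select minimum 7 at index 2, swap -> [7, 7, 18, 16]


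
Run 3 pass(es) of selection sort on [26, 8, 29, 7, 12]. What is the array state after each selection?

Pass 1: Select minimum 7 at index 3, swap -> [7, 8, 29, 26, 12]
Pass 2: Select minimum 8 at index 1, swap -> [7, 8, 29, 26, 12]
Pass 3: Select minimum 12 at index 4, swap -> [7, 8, 12, 26, 29]


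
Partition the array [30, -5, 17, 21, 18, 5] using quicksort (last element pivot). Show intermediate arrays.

Partition 1: pivot=5 at index 1 -> [-5, 5, 17, 21, 18, 30]
Partition 2: pivot=30 at index 5 -> [-5, 5, 17, 21, 18, 30]
Partition 3: pivot=18 at index 3 -> [-5, 5, 17, 18, 21, 30]


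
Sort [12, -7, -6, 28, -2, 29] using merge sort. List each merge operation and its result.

Divide and conquer:
  Merge [-7] + [-6] -> [-7, -6]
  Merge [12] + [-7, -6] -> [-7, -6, 12]
  Merge [-2] + [29] -> [-2, 29]
  Merge [28] + [-2, 29] -> [-2, 28, 29]
  Merge [-7, -6, 12] + [-2, 28, 29] -> [-7, -6, -2, 12, 28, 29]


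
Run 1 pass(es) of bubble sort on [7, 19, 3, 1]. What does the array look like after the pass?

After pass 1: [7, 3, 1, 19] (2 swaps)
Total swaps: 2


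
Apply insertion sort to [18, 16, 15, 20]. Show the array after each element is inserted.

First element 18 is already 'sorted'
Insert 16: shifted 1 elements -> [16, 18, 15, 20]
Insert 15: shifted 2 elements -> [15, 16, 18, 20]
Insert 20: shifted 0 elements -> [15, 16, 18, 20]


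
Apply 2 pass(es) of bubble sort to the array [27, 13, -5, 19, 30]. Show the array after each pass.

After pass 1: [13, -5, 19, 27, 30] (3 swaps)
After pass 2: [-5, 13, 19, 27, 30] (1 swaps)
Total swaps: 4


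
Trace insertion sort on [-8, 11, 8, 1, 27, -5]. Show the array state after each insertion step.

First element -8 is already 'sorted'
Insert 11: shifted 0 elements -> [-8, 11, 8, 1, 27, -5]
Insert 8: shifted 1 elements -> [-8, 8, 11, 1, 27, -5]
Insert 1: shifted 2 elements -> [-8, 1, 8, 11, 27, -5]
Insert 27: shifted 0 elements -> [-8, 1, 8, 11, 27, -5]
Insert -5: shifted 4 elements -> [-8, -5, 1, 8, 11, 27]


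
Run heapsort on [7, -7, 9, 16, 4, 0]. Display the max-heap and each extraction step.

Build heap: [16, 7, 9, -7, 4, 0]
Extract 16: [9, 7, 0, -7, 4, 16]
Extract 9: [7, 4, 0, -7, 9, 16]
Extract 7: [4, -7, 0, 7, 9, 16]
Extract 4: [0, -7, 4, 7, 9, 16]
Extract 0: [-7, 0, 4, 7, 9, 16]


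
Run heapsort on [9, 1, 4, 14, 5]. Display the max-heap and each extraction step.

Build heap: [14, 9, 4, 1, 5]
Extract 14: [9, 5, 4, 1, 14]
Extract 9: [5, 1, 4, 9, 14]
Extract 5: [4, 1, 5, 9, 14]
Extract 4: [1, 4, 5, 9, 14]


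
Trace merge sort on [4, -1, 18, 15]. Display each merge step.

Divide and conquer:
  Merge [4] + [-1] -> [-1, 4]
  Merge [18] + [15] -> [15, 18]
  Merge [-1, 4] + [15, 18] -> [-1, 4, 15, 18]


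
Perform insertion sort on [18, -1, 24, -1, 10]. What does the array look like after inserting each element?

First element 18 is already 'sorted'
Insert -1: shifted 1 elements -> [-1, 18, 24, -1, 10]
Insert 24: shifted 0 elements -> [-1, 18, 24, -1, 10]
Insert -1: shifted 2 elements -> [-1, -1, 18, 24, 10]
Insert 10: shifted 2 elements -> [-1, -1, 10, 18, 24]


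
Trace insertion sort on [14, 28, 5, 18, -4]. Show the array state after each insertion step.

First element 14 is already 'sorted'
Insert 28: shifted 0 elements -> [14, 28, 5, 18, -4]
Insert 5: shifted 2 elements -> [5, 14, 28, 18, -4]
Insert 18: shifted 1 elements -> [5, 14, 18, 28, -4]
Insert -4: shifted 4 elements -> [-4, 5, 14, 18, 28]


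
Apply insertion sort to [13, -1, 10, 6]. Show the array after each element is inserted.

First element 13 is already 'sorted'
Insert -1: shifted 1 elements -> [-1, 13, 10, 6]
Insert 10: shifted 1 elements -> [-1, 10, 13, 6]
Insert 6: shifted 2 elements -> [-1, 6, 10, 13]


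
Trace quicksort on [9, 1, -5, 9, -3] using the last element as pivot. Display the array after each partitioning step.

Partition 1: pivot=-3 at index 1 -> [-5, -3, 9, 9, 1]
Partition 2: pivot=1 at index 2 -> [-5, -3, 1, 9, 9]
Partition 3: pivot=9 at index 4 -> [-5, -3, 1, 9, 9]


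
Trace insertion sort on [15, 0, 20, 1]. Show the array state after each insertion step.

First element 15 is already 'sorted'
Insert 0: shifted 1 elements -> [0, 15, 20, 1]
Insert 20: shifted 0 elements -> [0, 15, 20, 1]
Insert 1: shifted 2 elements -> [0, 1, 15, 20]


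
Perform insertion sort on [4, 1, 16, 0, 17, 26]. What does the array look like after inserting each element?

First element 4 is already 'sorted'
Insert 1: shifted 1 elements -> [1, 4, 16, 0, 17, 26]
Insert 16: shifted 0 elements -> [1, 4, 16, 0, 17, 26]
Insert 0: shifted 3 elements -> [0, 1, 4, 16, 17, 26]
Insert 17: shifted 0 elements -> [0, 1, 4, 16, 17, 26]
Insert 26: shifted 0 elements -> [0, 1, 4, 16, 17, 26]


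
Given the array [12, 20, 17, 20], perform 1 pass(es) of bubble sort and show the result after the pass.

After pass 1: [12, 17, 20, 20] (1 swaps)
Total swaps: 1


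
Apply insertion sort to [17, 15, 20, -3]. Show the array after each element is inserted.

First element 17 is already 'sorted'
Insert 15: shifted 1 elements -> [15, 17, 20, -3]
Insert 20: shifted 0 elements -> [15, 17, 20, -3]
Insert -3: shifted 3 elements -> [-3, 15, 17, 20]


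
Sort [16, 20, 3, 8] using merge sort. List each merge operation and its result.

Divide and conquer:
  Merge [16] + [20] -> [16, 20]
  Merge [3] + [8] -> [3, 8]
  Merge [16, 20] + [3, 8] -> [3, 8, 16, 20]


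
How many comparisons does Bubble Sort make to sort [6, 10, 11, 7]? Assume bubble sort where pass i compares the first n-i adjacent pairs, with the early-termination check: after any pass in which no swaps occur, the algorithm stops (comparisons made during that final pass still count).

Pass 1: compare adjacent pairs (0,1)..(2,3) = 3 comparison(s), 1 swap(s) -> [6, 10, 7, 11]
Pass 2: compare adjacent pairs (0,1)..(1,2) = 2 comparison(s), 1 swap(s) -> [6, 7, 10, 11]
Pass 3: compare adjacent pairs (0,1)..(0,1) = 1 comparison(s), 0 swap(s) -> [6, 7, 10, 11]
No swaps in this pass, so bubble sort stops here.
Total comparisons: 3 + 2 + 1 = 6


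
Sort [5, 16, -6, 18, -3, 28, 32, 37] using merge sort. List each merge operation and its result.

Divide and conquer:
  Merge [5] + [16] -> [5, 16]
  Merge [-6] + [18] -> [-6, 18]
  Merge [5, 16] + [-6, 18] -> [-6, 5, 16, 18]
  Merge [-3] + [28] -> [-3, 28]
  Merge [32] + [37] -> [32, 37]
  Merge [-3, 28] + [32, 37] -> [-3, 28, 32, 37]
  Merge [-6, 5, 16, 18] + [-3, 28, 32, 37] -> [-6, -3, 5, 16, 18, 28, 32, 37]


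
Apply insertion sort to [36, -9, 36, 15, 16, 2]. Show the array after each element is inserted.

First element 36 is already 'sorted'
Insert -9: shifted 1 elements -> [-9, 36, 36, 15, 16, 2]
Insert 36: shifted 0 elements -> [-9, 36, 36, 15, 16, 2]
Insert 15: shifted 2 elements -> [-9, 15, 36, 36, 16, 2]
Insert 16: shifted 2 elements -> [-9, 15, 16, 36, 36, 2]
Insert 2: shifted 4 elements -> [-9, 2, 15, 16, 36, 36]


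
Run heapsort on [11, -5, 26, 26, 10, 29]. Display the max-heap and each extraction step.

Build heap: [29, 26, 26, -5, 10, 11]
Extract 29: [26, 11, 26, -5, 10, 29]
Extract 26: [26, 11, 10, -5, 26, 29]
Extract 26: [11, -5, 10, 26, 26, 29]
Extract 11: [10, -5, 11, 26, 26, 29]
Extract 10: [-5, 10, 11, 26, 26, 29]


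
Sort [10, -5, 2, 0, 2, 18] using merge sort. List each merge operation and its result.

Divide and conquer:
  Merge [-5] + [2] -> [-5, 2]
  Merge [10] + [-5, 2] -> [-5, 2, 10]
  Merge [2] + [18] -> [2, 18]
  Merge [0] + [2, 18] -> [0, 2, 18]
  Merge [-5, 2, 10] + [0, 2, 18] -> [-5, 0, 2, 2, 10, 18]


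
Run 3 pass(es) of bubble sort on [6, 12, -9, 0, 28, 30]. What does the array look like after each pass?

After pass 1: [6, -9, 0, 12, 28, 30] (2 swaps)
After pass 2: [-9, 0, 6, 12, 28, 30] (2 swaps)
After pass 3: [-9, 0, 6, 12, 28, 30] (0 swaps)
Total swaps: 4


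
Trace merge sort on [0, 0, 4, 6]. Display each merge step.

Divide and conquer:
  Merge [0] + [0] -> [0, 0]
  Merge [4] + [6] -> [4, 6]
  Merge [0, 0] + [4, 6] -> [0, 0, 4, 6]


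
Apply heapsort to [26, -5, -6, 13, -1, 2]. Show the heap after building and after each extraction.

Build heap: [26, 13, 2, -5, -1, -6]
Extract 26: [13, -1, 2, -5, -6, 26]
Extract 13: [2, -1, -6, -5, 13, 26]
Extract 2: [-1, -5, -6, 2, 13, 26]
Extract -1: [-5, -6, -1, 2, 13, 26]
Extract -5: [-6, -5, -1, 2, 13, 26]


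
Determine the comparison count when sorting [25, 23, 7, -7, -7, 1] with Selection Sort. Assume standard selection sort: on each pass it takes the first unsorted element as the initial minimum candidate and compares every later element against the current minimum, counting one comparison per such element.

Pass 1: scan indices 1..5 for the minimum = 5 comparison(s); min is -7, place at index 0 -> [-7, 23, 7, 25, -7, 1]
Pass 2: scan indices 2..5 for the minimum = 4 comparison(s); min is -7, place at index 1 -> [-7, -7, 7, 25, 23, 1]
Pass 3: scan indices 3..5 for the minimum = 3 comparison(s); min is 1, place at index 2 -> [-7, -7, 1, 25, 23, 7]
Pass 4: scan indices 4..5 for the minimum = 2 comparison(s); min is 7, place at index 3 -> [-7, -7, 1, 7, 23, 25]
Pass 5: scan indices 5..5 for the minimum = 1 comparison(s); min is 23, place at index 4 -> [-7, -7, 1, 7, 23, 25]
Selection sort always scans the whole unsorted suffix, so the count is (n-1) + (n-2) + ... + 1 = n(n-1)/2 = 6*5/2 = 15 regardless of the input order.
Total comparisons: 5 + 4 + 3 + 2 + 1 = 15


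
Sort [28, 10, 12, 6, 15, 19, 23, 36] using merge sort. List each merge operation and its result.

Divide and conquer:
  Merge [28] + [10] -> [10, 28]
  Merge [12] + [6] -> [6, 12]
  Merge [10, 28] + [6, 12] -> [6, 10, 12, 28]
  Merge [15] + [19] -> [15, 19]
  Merge [23] + [36] -> [23, 36]
  Merge [15, 19] + [23, 36] -> [15, 19, 23, 36]
  Merge [6, 10, 12, 28] + [15, 19, 23, 36] -> [6, 10, 12, 15, 19, 23, 28, 36]


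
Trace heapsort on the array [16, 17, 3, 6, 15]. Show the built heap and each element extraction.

Build heap: [17, 16, 3, 6, 15]
Extract 17: [16, 15, 3, 6, 17]
Extract 16: [15, 6, 3, 16, 17]
Extract 15: [6, 3, 15, 16, 17]
Extract 6: [3, 6, 15, 16, 17]


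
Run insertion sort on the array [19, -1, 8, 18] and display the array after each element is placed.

First element 19 is already 'sorted'
Insert -1: shifted 1 elements -> [-1, 19, 8, 18]
Insert 8: shifted 1 elements -> [-1, 8, 19, 18]
Insert 18: shifted 1 elements -> [-1, 8, 18, 19]


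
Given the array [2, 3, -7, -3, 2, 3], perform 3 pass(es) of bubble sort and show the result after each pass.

After pass 1: [2, -7, -3, 2, 3, 3] (3 swaps)
After pass 2: [-7, -3, 2, 2, 3, 3] (2 swaps)
After pass 3: [-7, -3, 2, 2, 3, 3] (0 swaps)
Total swaps: 5


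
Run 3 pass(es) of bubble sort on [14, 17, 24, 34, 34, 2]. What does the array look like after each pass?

After pass 1: [14, 17, 24, 34, 2, 34] (1 swaps)
After pass 2: [14, 17, 24, 2, 34, 34] (1 swaps)
After pass 3: [14, 17, 2, 24, 34, 34] (1 swaps)
Total swaps: 3


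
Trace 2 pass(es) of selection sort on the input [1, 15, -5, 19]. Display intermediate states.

Pass 1: Select minimum -5 at index 2, swap -> [-5, 15, 1, 19]
Pass 2: Select minimum 1 at index 2, swap -> [-5, 1, 15, 19]


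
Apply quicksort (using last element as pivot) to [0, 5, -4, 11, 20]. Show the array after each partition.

Partition 1: pivot=20 at index 4 -> [0, 5, -4, 11, 20]
Partition 2: pivot=11 at index 3 -> [0, 5, -4, 11, 20]
Partition 3: pivot=-4 at index 0 -> [-4, 5, 0, 11, 20]
Partition 4: pivot=0 at index 1 -> [-4, 0, 5, 11, 20]


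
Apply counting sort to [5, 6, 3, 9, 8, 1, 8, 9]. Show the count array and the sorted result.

Count array: [0, 1, 0, 1, 0, 1, 1, 0, 2, 2]
(count[i] = number of elements equal to i)
Cumulative count: [0, 1, 1, 2, 2, 3, 4, 4, 6, 8]
Sorted: [1, 3, 5, 6, 8, 8, 9, 9]


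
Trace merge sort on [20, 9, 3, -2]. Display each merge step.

Divide and conquer:
  Merge [20] + [9] -> [9, 20]
  Merge [3] + [-2] -> [-2, 3]
  Merge [9, 20] + [-2, 3] -> [-2, 3, 9, 20]


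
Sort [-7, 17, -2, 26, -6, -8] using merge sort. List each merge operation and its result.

Divide and conquer:
  Merge [17] + [-2] -> [-2, 17]
  Merge [-7] + [-2, 17] -> [-7, -2, 17]
  Merge [-6] + [-8] -> [-8, -6]
  Merge [26] + [-8, -6] -> [-8, -6, 26]
  Merge [-7, -2, 17] + [-8, -6, 26] -> [-8, -7, -6, -2, 17, 26]


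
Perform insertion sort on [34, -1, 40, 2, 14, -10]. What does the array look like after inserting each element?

First element 34 is already 'sorted'
Insert -1: shifted 1 elements -> [-1, 34, 40, 2, 14, -10]
Insert 40: shifted 0 elements -> [-1, 34, 40, 2, 14, -10]
Insert 2: shifted 2 elements -> [-1, 2, 34, 40, 14, -10]
Insert 14: shifted 2 elements -> [-1, 2, 14, 34, 40, -10]
Insert -10: shifted 5 elements -> [-10, -1, 2, 14, 34, 40]


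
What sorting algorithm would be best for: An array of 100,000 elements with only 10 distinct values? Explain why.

Best choice: 3-way quicksort or Counting sort
Reason: 3-way (Dutch national flag) partitioning groups every copy of the pivot together, so with only d=10 distinct keys quicksort finishes in O(n log d) expected time, which is effectively linear; counting sort runs in O(n + k) where k is the size of the key range (not the number of distinct values), so it is linear when the 10 values are integers drawn from a small known range


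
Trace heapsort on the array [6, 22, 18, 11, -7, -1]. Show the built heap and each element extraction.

Build heap: [22, 11, 18, 6, -7, -1]
Extract 22: [18, 11, -1, 6, -7, 22]
Extract 18: [11, 6, -1, -7, 18, 22]
Extract 11: [6, -7, -1, 11, 18, 22]
Extract 6: [-1, -7, 6, 11, 18, 22]
Extract -1: [-7, -1, 6, 11, 18, 22]


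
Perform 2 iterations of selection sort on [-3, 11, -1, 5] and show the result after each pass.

Pass 1: Select minimum -3 at index 0, swap -> [-3, 11, -1, 5]
Pass 2: Select minimum -1 at index 2, swap -> [-3, -1, 11, 5]


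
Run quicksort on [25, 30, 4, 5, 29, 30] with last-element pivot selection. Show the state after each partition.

Partition 1: pivot=30 at index 5 -> [25, 30, 4, 5, 29, 30]
Partition 2: pivot=29 at index 3 -> [25, 4, 5, 29, 30, 30]
Partition 3: pivot=5 at index 1 -> [4, 5, 25, 29, 30, 30]


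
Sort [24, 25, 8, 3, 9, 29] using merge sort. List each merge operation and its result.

Divide and conquer:
  Merge [25] + [8] -> [8, 25]
  Merge [24] + [8, 25] -> [8, 24, 25]
  Merge [9] + [29] -> [9, 29]
  Merge [3] + [9, 29] -> [3, 9, 29]
  Merge [8, 24, 25] + [3, 9, 29] -> [3, 8, 9, 24, 25, 29]


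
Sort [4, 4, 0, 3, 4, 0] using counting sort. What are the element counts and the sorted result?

Count array: [2, 0, 0, 1, 3]
(count[i] = number of elements equal to i)
Cumulative count: [2, 2, 2, 3, 6]
Sorted: [0, 0, 3, 4, 4, 4]


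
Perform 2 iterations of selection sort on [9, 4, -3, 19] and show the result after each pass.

Pass 1: Select minimum -3 at index 2, swap -> [-3, 4, 9, 19]
Pass 2: Select minimum 4 at index 1, swap -> [-3, 4, 9, 19]


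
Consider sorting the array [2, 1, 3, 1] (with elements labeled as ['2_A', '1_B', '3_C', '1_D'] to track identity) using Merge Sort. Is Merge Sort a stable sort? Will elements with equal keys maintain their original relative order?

Trace Merge Sort on the labeled array (the key is the number; the letter only tracks identity):
  Merge [2_A] + [1_B] -> [1_B, 2_A]
  Merge [3_C] + [1_D] -> [1_D, 3_C]
  Merge [1_B, 2_A] + [1_D, 3_C] -> [1_B, 1_D, 2_A, 3_C]
Final order: [1_B, 1_D, 2_A, 3_C]
Equal keys:
  value 1: originally 1_B, 1_D; after sorting 1_B, 1_D -> order preserved
All equal keys kept their original relative order. Merge Sort is stable: when the heads of the two halves are equal the merge takes from the left half first.
Answer: Stable


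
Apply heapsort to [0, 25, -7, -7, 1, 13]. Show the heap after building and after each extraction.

Build heap: [25, 1, 13, -7, 0, -7]
Extract 25: [13, 1, -7, -7, 0, 25]
Extract 13: [1, 0, -7, -7, 13, 25]
Extract 1: [0, -7, -7, 1, 13, 25]
Extract 0: [-7, -7, 0, 1, 13, 25]
Extract -7: [-7, -7, 0, 1, 13, 25]


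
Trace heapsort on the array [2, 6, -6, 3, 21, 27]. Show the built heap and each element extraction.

Build heap: [27, 21, 2, 3, 6, -6]
Extract 27: [21, 6, 2, 3, -6, 27]
Extract 21: [6, 3, 2, -6, 21, 27]
Extract 6: [3, -6, 2, 6, 21, 27]
Extract 3: [2, -6, 3, 6, 21, 27]
Extract 2: [-6, 2, 3, 6, 21, 27]


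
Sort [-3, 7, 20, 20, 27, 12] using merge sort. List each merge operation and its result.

Divide and conquer:
  Merge [7] + [20] -> [7, 20]
  Merge [-3] + [7, 20] -> [-3, 7, 20]
  Merge [27] + [12] -> [12, 27]
  Merge [20] + [12, 27] -> [12, 20, 27]
  Merge [-3, 7, 20] + [12, 20, 27] -> [-3, 7, 12, 20, 20, 27]


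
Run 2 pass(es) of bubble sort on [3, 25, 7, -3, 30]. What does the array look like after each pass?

After pass 1: [3, 7, -3, 25, 30] (2 swaps)
After pass 2: [3, -3, 7, 25, 30] (1 swaps)
Total swaps: 3


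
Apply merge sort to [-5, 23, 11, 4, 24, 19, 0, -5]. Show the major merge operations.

Divide and conquer:
  Merge [-5] + [23] -> [-5, 23]
  Merge [11] + [4] -> [4, 11]
  Merge [-5, 23] + [4, 11] -> [-5, 4, 11, 23]
  Merge [24] + [19] -> [19, 24]
  Merge [0] + [-5] -> [-5, 0]
  Merge [19, 24] + [-5, 0] -> [-5, 0, 19, 24]
  Merge [-5, 4, 11, 23] + [-5, 0, 19, 24] -> [-5, -5, 0, 4, 11, 19, 23, 24]


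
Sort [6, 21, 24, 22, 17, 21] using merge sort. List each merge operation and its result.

Divide and conquer:
  Merge [21] + [24] -> [21, 24]
  Merge [6] + [21, 24] -> [6, 21, 24]
  Merge [17] + [21] -> [17, 21]
  Merge [22] + [17, 21] -> [17, 21, 22]
  Merge [6, 21, 24] + [17, 21, 22] -> [6, 17, 21, 21, 22, 24]


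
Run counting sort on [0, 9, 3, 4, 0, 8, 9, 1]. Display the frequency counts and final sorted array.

Count array: [2, 1, 0, 1, 1, 0, 0, 0, 1, 2]
(count[i] = number of elements equal to i)
Cumulative count: [2, 3, 3, 4, 5, 5, 5, 5, 6, 8]
Sorted: [0, 0, 1, 3, 4, 8, 9, 9]


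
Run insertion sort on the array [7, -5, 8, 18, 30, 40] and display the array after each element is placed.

First element 7 is already 'sorted'
Insert -5: shifted 1 elements -> [-5, 7, 8, 18, 30, 40]
Insert 8: shifted 0 elements -> [-5, 7, 8, 18, 30, 40]
Insert 18: shifted 0 elements -> [-5, 7, 8, 18, 30, 40]
Insert 30: shifted 0 elements -> [-5, 7, 8, 18, 30, 40]
Insert 40: shifted 0 elements -> [-5, 7, 8, 18, 30, 40]


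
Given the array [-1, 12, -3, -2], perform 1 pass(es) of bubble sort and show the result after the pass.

After pass 1: [-1, -3, -2, 12] (2 swaps)
Total swaps: 2


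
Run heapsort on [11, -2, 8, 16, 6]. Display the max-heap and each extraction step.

Build heap: [16, 11, 8, -2, 6]
Extract 16: [11, 6, 8, -2, 16]
Extract 11: [8, 6, -2, 11, 16]
Extract 8: [6, -2, 8, 11, 16]
Extract 6: [-2, 6, 8, 11, 16]


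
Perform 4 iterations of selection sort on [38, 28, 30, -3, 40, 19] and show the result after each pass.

Pass 1: Select minimum -3 at index 3, swap -> [-3, 28, 30, 38, 40, 19]
Pass 2: Select minimum 19 at index 5, swap -> [-3, 19, 30, 38, 40, 28]
Pass 3: Select minimum 28 at index 5, swap -> [-3, 19, 28, 38, 40, 30]
Pass 4: Select minimum 30 at index 5, swap -> [-3, 19, 28, 30, 40, 38]


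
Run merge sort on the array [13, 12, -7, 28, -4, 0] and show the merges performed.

Divide and conquer:
  Merge [12] + [-7] -> [-7, 12]
  Merge [13] + [-7, 12] -> [-7, 12, 13]
  Merge [-4] + [0] -> [-4, 0]
  Merge [28] + [-4, 0] -> [-4, 0, 28]
  Merge [-7, 12, 13] + [-4, 0, 28] -> [-7, -4, 0, 12, 13, 28]


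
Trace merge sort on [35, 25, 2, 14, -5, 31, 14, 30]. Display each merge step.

Divide and conquer:
  Merge [35] + [25] -> [25, 35]
  Merge [2] + [14] -> [2, 14]
  Merge [25, 35] + [2, 14] -> [2, 14, 25, 35]
  Merge [-5] + [31] -> [-5, 31]
  Merge [14] + [30] -> [14, 30]
  Merge [-5, 31] + [14, 30] -> [-5, 14, 30, 31]
  Merge [2, 14, 25, 35] + [-5, 14, 30, 31] -> [-5, 2, 14, 14, 25, 30, 31, 35]


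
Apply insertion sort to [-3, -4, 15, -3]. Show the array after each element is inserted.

First element -3 is already 'sorted'
Insert -4: shifted 1 elements -> [-4, -3, 15, -3]
Insert 15: shifted 0 elements -> [-4, -3, 15, -3]
Insert -3: shifted 1 elements -> [-4, -3, -3, 15]


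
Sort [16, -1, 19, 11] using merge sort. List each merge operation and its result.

Divide and conquer:
  Merge [16] + [-1] -> [-1, 16]
  Merge [19] + [11] -> [11, 19]
  Merge [-1, 16] + [11, 19] -> [-1, 11, 16, 19]


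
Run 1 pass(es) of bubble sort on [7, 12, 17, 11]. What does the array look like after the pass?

After pass 1: [7, 12, 11, 17] (1 swaps)
Total swaps: 1


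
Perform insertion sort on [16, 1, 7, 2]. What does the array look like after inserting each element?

First element 16 is already 'sorted'
Insert 1: shifted 1 elements -> [1, 16, 7, 2]
Insert 7: shifted 1 elements -> [1, 7, 16, 2]
Insert 2: shifted 2 elements -> [1, 2, 7, 16]


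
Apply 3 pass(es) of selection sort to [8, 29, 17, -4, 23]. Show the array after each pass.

Pass 1: Select minimum -4 at index 3, swap -> [-4, 29, 17, 8, 23]
Pass 2: Select minimum 8 at index 3, swap -> [-4, 8, 17, 29, 23]
Pass 3: Select minimum 17 at index 2, swap -> [-4, 8, 17, 29, 23]


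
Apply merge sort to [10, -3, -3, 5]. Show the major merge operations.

Divide and conquer:
  Merge [10] + [-3] -> [-3, 10]
  Merge [-3] + [5] -> [-3, 5]
  Merge [-3, 10] + [-3, 5] -> [-3, -3, 5, 10]


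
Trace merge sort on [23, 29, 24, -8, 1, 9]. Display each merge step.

Divide and conquer:
  Merge [29] + [24] -> [24, 29]
  Merge [23] + [24, 29] -> [23, 24, 29]
  Merge [1] + [9] -> [1, 9]
  Merge [-8] + [1, 9] -> [-8, 1, 9]
  Merge [23, 24, 29] + [-8, 1, 9] -> [-8, 1, 9, 23, 24, 29]


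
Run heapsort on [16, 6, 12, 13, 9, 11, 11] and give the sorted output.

Build heap: [16, 13, 12, 6, 9, 11, 11]
Extract 16: [13, 11, 12, 6, 9, 11, 16]
Extract 13: [12, 11, 11, 6, 9, 13, 16]
Extract 12: [11, 9, 11, 6, 12, 13, 16]
Extract 11: [11, 9, 6, 11, 12, 13, 16]
Extract 11: [9, 6, 11, 11, 12, 13, 16]
Extract 9: [6, 9, 11, 11, 12, 13, 16]


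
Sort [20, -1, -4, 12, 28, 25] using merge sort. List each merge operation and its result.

Divide and conquer:
  Merge [-1] + [-4] -> [-4, -1]
  Merge [20] + [-4, -1] -> [-4, -1, 20]
  Merge [28] + [25] -> [25, 28]
  Merge [12] + [25, 28] -> [12, 25, 28]
  Merge [-4, -1, 20] + [12, 25, 28] -> [-4, -1, 12, 20, 25, 28]


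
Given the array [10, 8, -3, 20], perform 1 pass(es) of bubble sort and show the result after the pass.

After pass 1: [8, -3, 10, 20] (2 swaps)
Total swaps: 2


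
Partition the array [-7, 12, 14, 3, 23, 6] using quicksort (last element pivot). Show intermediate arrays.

Partition 1: pivot=6 at index 2 -> [-7, 3, 6, 12, 23, 14]
Partition 2: pivot=3 at index 1 -> [-7, 3, 6, 12, 23, 14]
Partition 3: pivot=14 at index 4 -> [-7, 3, 6, 12, 14, 23]


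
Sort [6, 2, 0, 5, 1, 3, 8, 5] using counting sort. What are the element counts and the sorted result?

Count array: [1, 1, 1, 1, 0, 2, 1, 0, 1]
(count[i] = number of elements equal to i)
Cumulative count: [1, 2, 3, 4, 4, 6, 7, 7, 8]
Sorted: [0, 1, 2, 3, 5, 5, 6, 8]


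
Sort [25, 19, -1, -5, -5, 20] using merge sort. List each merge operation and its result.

Divide and conquer:
  Merge [19] + [-1] -> [-1, 19]
  Merge [25] + [-1, 19] -> [-1, 19, 25]
  Merge [-5] + [20] -> [-5, 20]
  Merge [-5] + [-5, 20] -> [-5, -5, 20]
  Merge [-1, 19, 25] + [-5, -5, 20] -> [-5, -5, -1, 19, 20, 25]


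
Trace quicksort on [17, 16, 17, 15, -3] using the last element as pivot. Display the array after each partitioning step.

Partition 1: pivot=-3 at index 0 -> [-3, 16, 17, 15, 17]
Partition 2: pivot=17 at index 4 -> [-3, 16, 17, 15, 17]
Partition 3: pivot=15 at index 1 -> [-3, 15, 17, 16, 17]
Partition 4: pivot=16 at index 2 -> [-3, 15, 16, 17, 17]


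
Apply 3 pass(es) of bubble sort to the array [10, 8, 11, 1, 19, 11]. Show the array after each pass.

After pass 1: [8, 10, 1, 11, 11, 19] (3 swaps)
After pass 2: [8, 1, 10, 11, 11, 19] (1 swaps)
After pass 3: [1, 8, 10, 11, 11, 19] (1 swaps)
Total swaps: 5


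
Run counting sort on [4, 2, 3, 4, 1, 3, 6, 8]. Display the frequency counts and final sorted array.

Count array: [0, 1, 1, 2, 2, 0, 1, 0, 1]
(count[i] = number of elements equal to i)
Cumulative count: [0, 1, 2, 4, 6, 6, 7, 7, 8]
Sorted: [1, 2, 3, 3, 4, 4, 6, 8]


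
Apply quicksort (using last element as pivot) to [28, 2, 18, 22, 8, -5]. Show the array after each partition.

Partition 1: pivot=-5 at index 0 -> [-5, 2, 18, 22, 8, 28]
Partition 2: pivot=28 at index 5 -> [-5, 2, 18, 22, 8, 28]
Partition 3: pivot=8 at index 2 -> [-5, 2, 8, 22, 18, 28]
Partition 4: pivot=18 at index 3 -> [-5, 2, 8, 18, 22, 28]


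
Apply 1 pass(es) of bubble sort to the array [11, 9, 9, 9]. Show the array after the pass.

After pass 1: [9, 9, 9, 11] (3 swaps)
Total swaps: 3


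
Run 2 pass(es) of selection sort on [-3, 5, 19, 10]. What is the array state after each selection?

Pass 1: Select minimum -3 at index 0, swap -> [-3, 5, 19, 10]
Pass 2: Select minimum 5 at index 1, swap -> [-3, 5, 19, 10]


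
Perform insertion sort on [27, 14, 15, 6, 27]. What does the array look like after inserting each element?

First element 27 is already 'sorted'
Insert 14: shifted 1 elements -> [14, 27, 15, 6, 27]
Insert 15: shifted 1 elements -> [14, 15, 27, 6, 27]
Insert 6: shifted 3 elements -> [6, 14, 15, 27, 27]
Insert 27: shifted 0 elements -> [6, 14, 15, 27, 27]


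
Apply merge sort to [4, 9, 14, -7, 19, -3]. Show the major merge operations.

Divide and conquer:
  Merge [9] + [14] -> [9, 14]
  Merge [4] + [9, 14] -> [4, 9, 14]
  Merge [19] + [-3] -> [-3, 19]
  Merge [-7] + [-3, 19] -> [-7, -3, 19]
  Merge [4, 9, 14] + [-7, -3, 19] -> [-7, -3, 4, 9, 14, 19]


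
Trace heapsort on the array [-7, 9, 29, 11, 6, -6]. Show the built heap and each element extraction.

Build heap: [29, 11, -6, 9, 6, -7]
Extract 29: [11, 9, -6, -7, 6, 29]
Extract 11: [9, 6, -6, -7, 11, 29]
Extract 9: [6, -7, -6, 9, 11, 29]
Extract 6: [-6, -7, 6, 9, 11, 29]
Extract -6: [-7, -6, 6, 9, 11, 29]


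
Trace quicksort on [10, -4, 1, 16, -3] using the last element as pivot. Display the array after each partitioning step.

Partition 1: pivot=-3 at index 1 -> [-4, -3, 1, 16, 10]
Partition 2: pivot=10 at index 3 -> [-4, -3, 1, 10, 16]
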